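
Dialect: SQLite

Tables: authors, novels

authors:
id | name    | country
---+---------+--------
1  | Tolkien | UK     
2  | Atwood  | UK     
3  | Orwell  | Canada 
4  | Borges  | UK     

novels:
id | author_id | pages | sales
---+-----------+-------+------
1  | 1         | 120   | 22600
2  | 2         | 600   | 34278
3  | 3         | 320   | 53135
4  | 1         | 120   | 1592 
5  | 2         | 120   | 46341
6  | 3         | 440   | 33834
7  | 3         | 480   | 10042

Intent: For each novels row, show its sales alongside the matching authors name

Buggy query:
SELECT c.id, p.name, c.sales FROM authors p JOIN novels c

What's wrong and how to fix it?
Bug: Missing join condition: each novels row is matched to all authors rows instead of just its own

Fix: Add ON c.author_id = p.id to the JOIN

Corrected query:
SELECT c.id, p.name, c.sales FROM authors p JOIN novels c ON c.author_id = p.id

Result:
id | name    | sales
---+---------+------
1  | Tolkien | 22600
2  | Atwood  | 34278
3  | Orwell  | 53135
4  | Tolkien | 1592 
5  | Atwood  | 46341
6  | Orwell  | 33834
7  | Orwell  | 10042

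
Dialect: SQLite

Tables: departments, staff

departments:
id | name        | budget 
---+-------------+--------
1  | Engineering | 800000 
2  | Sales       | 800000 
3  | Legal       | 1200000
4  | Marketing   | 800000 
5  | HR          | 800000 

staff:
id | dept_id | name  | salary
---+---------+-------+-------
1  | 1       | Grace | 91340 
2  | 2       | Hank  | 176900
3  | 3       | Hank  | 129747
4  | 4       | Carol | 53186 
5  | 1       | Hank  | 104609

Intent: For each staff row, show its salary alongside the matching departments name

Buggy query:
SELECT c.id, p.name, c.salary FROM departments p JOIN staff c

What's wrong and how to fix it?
Bug: JOIN with no ON clause produces a cartesian product; every staff row pairs with every departments row

Fix: Specify the join condition linking the foreign key to the parent id

Corrected query:
SELECT c.id, p.name, c.salary FROM departments p JOIN staff c ON c.dept_id = p.id

Result:
id | name        | salary
---+-------------+-------
1  | Engineering | 91340 
2  | Sales       | 176900
3  | Legal       | 129747
4  | Marketing   | 53186 
5  | Engineering | 104609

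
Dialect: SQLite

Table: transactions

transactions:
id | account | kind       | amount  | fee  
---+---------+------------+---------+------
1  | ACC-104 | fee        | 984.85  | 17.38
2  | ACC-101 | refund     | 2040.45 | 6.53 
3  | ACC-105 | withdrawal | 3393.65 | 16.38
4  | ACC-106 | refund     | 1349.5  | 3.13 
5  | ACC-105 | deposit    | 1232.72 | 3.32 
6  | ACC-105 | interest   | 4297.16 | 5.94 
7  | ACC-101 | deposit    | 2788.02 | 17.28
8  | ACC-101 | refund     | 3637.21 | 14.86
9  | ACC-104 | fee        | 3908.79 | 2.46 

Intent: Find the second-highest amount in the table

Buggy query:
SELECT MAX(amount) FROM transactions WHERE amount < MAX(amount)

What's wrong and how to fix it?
Bug: MAX(amount) on the right of the comparison is an aggregate-in-WHERE error

Fix: Put the inner MAX in a scalar subquery

Corrected query:
SELECT MAX(amount) FROM transactions WHERE amount < (SELECT MAX(amount) FROM transactions)

Result:
MAX(amount)
-----------
3908.79    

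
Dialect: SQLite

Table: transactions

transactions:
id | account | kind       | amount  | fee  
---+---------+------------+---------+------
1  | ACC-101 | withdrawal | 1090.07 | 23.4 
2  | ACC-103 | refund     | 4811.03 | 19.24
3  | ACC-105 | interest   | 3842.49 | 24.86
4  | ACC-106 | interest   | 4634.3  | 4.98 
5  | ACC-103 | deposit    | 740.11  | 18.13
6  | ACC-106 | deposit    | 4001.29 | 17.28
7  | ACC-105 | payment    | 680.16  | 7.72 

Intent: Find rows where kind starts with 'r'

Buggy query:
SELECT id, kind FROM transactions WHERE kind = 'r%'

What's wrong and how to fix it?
Bug: '=' compares the literal string including the % character; pattern matching needs LIKE

Fix: Replace '=' with LIKE so 'r%' is treated as a pattern

Corrected query:
SELECT id, kind FROM transactions WHERE kind LIKE 'r%'

Result:
id | kind  
---+-------
2  | refund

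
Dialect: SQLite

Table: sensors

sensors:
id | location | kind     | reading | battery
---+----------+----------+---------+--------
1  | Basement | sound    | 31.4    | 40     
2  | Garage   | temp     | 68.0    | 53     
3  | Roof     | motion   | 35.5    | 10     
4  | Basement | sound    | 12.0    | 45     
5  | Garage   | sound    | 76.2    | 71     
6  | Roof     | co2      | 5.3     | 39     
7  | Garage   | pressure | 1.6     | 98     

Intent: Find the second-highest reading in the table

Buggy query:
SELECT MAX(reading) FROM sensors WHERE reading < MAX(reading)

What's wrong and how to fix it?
Bug: MAX(reading) on the right of the comparison is an aggregate-in-WHERE error

Fix: Compute the overall MAX in a subquery, then take MAX of rows below it

Corrected query:
SELECT MAX(reading) FROM sensors WHERE reading < (SELECT MAX(reading) FROM sensors)

Result:
MAX(reading)
------------
68          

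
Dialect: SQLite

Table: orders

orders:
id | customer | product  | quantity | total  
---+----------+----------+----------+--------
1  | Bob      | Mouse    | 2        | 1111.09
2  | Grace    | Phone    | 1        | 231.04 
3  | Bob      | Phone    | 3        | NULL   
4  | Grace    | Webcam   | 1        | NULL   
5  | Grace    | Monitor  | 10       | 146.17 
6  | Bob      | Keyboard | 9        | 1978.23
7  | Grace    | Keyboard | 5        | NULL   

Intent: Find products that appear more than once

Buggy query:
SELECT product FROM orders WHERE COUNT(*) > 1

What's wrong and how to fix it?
Bug: COUNT(*) is an aggregate and cannot be used in WHERE

Fix: GROUP BY product, then filter groups with HAVING COUNT(*) > 1

Corrected query:
SELECT product FROM orders GROUP BY product HAVING COUNT(*) > 1

Result:
product 
--------
Keyboard
Phone   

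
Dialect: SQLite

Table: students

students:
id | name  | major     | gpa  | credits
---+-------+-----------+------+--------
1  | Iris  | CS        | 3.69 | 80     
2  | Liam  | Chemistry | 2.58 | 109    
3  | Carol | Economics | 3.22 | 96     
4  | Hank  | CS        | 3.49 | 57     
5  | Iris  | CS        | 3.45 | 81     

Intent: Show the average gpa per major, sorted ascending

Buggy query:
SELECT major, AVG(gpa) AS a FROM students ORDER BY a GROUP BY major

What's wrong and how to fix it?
Bug: ORDER BY appears before GROUP BY; SQL clause order requires GROUP BY first

Fix: Reorder: SELECT … FROM … GROUP BY … ORDER BY …

Corrected query:
SELECT major, AVG(gpa) AS a FROM students GROUP BY major ORDER BY a

Result:
major     | a       
----------+---------
Chemistry | 2.58    
Economics | 3.22    
CS        | 3.543333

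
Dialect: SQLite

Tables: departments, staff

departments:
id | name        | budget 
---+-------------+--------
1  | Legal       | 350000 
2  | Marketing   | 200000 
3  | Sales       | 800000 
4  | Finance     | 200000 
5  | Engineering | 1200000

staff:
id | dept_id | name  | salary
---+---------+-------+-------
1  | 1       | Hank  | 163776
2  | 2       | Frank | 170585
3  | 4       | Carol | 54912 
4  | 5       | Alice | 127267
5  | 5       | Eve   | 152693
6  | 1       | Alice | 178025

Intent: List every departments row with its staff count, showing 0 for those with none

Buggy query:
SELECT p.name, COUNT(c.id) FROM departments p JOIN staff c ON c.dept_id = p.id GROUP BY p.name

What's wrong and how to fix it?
Bug: INNER JOIN drops departments rows that have no matching staff rows

Fix: Use LEFT JOIN so parents without children still appear (COUNT(c.id) gives 0)

Corrected query:
SELECT p.name, COUNT(c.id) FROM departments p LEFT JOIN staff c ON c.dept_id = p.id GROUP BY p.name

Result:
name        | COUNT(c.id)
------------+------------
Engineering | 2          
Finance     | 1          
Legal       | 2          
Marketing   | 1          
Sales       | 0          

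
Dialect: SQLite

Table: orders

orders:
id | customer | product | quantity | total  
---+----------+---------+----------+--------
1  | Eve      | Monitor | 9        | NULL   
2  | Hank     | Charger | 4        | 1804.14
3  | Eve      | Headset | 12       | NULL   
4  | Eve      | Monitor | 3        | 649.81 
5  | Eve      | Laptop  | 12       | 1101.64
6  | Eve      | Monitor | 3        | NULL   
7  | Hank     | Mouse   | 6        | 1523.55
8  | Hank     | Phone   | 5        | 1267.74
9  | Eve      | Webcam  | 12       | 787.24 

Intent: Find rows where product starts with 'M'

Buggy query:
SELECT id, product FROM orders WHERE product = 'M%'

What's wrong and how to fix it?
Bug: '=' compares the literal string including the % character; pattern matching needs LIKE

Fix: Use LIKE for wildcard pattern matching

Corrected query:
SELECT id, product FROM orders WHERE product LIKE 'M%'

Result:
id | product
---+--------
1  | Monitor
4  | Monitor
6  | Monitor
7  | Mouse  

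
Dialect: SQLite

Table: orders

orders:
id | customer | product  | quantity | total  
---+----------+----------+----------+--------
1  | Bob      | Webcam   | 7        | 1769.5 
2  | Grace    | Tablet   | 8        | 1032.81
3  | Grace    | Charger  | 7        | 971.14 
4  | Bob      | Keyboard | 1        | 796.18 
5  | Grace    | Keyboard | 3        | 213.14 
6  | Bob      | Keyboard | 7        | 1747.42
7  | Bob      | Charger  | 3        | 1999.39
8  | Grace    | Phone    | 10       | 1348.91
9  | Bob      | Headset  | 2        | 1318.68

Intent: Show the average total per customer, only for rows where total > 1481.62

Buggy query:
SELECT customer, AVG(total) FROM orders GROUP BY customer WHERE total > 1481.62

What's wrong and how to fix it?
Bug: WHERE cannot follow GROUP BY

Fix: Place WHERE between FROM and GROUP BY

Corrected query:
SELECT customer, AVG(total) FROM orders WHERE total > 1481.62 GROUP BY customer

Result:
customer | AVG(total)
---------+-----------
Bob      | 1838.77   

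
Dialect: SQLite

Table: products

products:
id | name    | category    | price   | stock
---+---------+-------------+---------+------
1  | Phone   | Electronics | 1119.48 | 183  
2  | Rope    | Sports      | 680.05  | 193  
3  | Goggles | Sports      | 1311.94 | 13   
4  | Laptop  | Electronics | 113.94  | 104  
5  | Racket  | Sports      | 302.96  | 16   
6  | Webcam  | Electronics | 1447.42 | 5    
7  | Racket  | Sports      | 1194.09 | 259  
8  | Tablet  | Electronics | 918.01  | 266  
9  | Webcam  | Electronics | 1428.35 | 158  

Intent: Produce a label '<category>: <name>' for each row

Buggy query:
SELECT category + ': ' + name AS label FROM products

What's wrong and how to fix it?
Bug: SQLite uses || for string concatenation; + coerces text to numbers (yielding 0)

Fix: Replace + with || to concatenate text

Corrected query:
SELECT category || ': ' || name AS label FROM products

Result:
label              
-------------------
Electronics: Phone 
Sports: Rope       
Sports: Goggles    
Electronics: Laptop
Sports: Racket     
Electronics: Webcam
Sports: Racket     
Electronics: Tablet
Electronics: Webcam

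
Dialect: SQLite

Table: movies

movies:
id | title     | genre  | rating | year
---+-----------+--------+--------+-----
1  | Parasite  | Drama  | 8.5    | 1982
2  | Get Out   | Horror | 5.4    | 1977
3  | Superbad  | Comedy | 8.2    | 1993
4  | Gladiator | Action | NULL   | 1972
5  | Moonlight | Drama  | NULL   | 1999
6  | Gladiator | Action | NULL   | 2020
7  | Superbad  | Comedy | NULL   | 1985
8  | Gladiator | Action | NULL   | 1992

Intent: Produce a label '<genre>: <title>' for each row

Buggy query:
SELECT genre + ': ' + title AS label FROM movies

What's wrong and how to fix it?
Bug: SQLite uses || for string concatenation; + coerces text to numbers (yielding 0)

Fix: Replace + with || to concatenate text

Corrected query:
SELECT genre || ': ' || title AS label FROM movies

Result:
label            
-----------------
Drama: Parasite  
Horror: Get Out  
Comedy: Superbad 
Action: Gladiator
Drama: Moonlight 
Action: Gladiator
Comedy: Superbad 
Action: Gladiator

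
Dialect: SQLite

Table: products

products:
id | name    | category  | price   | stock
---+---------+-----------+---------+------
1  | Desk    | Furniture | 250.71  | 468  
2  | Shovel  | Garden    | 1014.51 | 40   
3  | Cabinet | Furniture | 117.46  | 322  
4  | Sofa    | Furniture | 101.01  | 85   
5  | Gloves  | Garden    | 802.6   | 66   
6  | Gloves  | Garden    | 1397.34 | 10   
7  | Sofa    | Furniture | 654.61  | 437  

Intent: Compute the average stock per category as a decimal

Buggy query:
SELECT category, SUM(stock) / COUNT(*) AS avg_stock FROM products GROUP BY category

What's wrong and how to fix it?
Bug: SUM(stock) and COUNT(*) are both integers; the division truncates the fractional part

Fix: Multiply by 1.0 (or CAST to REAL) to force floating-point division

Corrected query:
SELECT category, SUM(stock) * 1.0 / COUNT(*) AS avg_stock FROM products GROUP BY category

Result:
category  | avg_stock
----------+----------
Furniture | 328      
Garden    | 38.666667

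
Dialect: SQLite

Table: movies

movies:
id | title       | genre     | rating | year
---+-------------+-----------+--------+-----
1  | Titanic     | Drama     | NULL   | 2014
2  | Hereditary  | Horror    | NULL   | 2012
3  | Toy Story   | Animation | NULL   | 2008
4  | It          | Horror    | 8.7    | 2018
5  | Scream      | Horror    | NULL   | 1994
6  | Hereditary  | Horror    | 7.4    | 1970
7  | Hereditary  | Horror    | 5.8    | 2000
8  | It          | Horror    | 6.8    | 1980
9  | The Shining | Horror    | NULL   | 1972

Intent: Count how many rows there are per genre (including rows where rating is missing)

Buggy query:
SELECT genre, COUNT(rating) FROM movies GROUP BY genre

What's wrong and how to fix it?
Bug: COUNT(column) counts non-NULL values only; rows with NULL rating aren't counted

Fix: Replace COUNT(rating) with COUNT(*)

Corrected query:
SELECT genre, COUNT(*) FROM movies GROUP BY genre

Result:
genre     | COUNT(*)
----------+---------
Animation | 1       
Drama     | 1       
Horror    | 7       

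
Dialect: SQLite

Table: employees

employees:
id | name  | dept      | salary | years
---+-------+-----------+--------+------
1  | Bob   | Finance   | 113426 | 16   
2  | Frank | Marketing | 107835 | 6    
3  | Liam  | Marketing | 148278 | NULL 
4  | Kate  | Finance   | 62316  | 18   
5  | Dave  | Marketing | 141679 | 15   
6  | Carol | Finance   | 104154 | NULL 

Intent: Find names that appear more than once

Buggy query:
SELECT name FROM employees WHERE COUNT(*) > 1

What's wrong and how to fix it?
Bug: WHERE can't reference COUNT(*); aggregates are computed after WHERE

Fix: GROUP BY name, then filter groups with HAVING COUNT(*) > 1

Corrected query:
SELECT name FROM employees GROUP BY name HAVING COUNT(*) > 1

Result:
(no rows)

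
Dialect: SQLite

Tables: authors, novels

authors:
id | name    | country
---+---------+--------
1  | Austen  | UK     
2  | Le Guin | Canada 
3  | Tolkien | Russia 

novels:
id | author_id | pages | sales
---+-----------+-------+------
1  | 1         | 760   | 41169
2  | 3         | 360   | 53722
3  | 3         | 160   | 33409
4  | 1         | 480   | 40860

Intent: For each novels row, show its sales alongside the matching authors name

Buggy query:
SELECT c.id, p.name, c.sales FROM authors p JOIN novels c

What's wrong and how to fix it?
Bug: Missing join condition: each novels row is matched to all authors rows instead of just its own

Fix: Specify the join condition linking the foreign key to the parent id

Corrected query:
SELECT c.id, p.name, c.sales FROM authors p JOIN novels c ON c.author_id = p.id

Result:
id | name    | sales
---+---------+------
1  | Austen  | 41169
2  | Tolkien | 53722
3  | Tolkien | 33409
4  | Austen  | 40860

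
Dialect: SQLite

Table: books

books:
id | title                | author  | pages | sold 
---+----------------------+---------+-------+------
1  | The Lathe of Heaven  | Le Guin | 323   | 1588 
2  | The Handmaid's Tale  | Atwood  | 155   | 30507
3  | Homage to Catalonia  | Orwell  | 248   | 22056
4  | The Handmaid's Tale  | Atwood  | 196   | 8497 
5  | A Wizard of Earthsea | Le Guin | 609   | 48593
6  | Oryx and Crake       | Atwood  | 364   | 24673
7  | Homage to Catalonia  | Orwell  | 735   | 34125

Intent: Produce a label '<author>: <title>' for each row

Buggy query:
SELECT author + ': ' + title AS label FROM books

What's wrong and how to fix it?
Bug: '+' is numeric addition; on text columns SQLite converts them to 0 instead of concatenating

Fix: Replace + with || to concatenate text

Corrected query:
SELECT author || ': ' || title AS label FROM books

Result:
label                        
-----------------------------
Le Guin: The Lathe of Heaven 
Atwood: The Handmaid's Tale  
Orwell: Homage to Catalonia  
Atwood: The Handmaid's Tale  
Le Guin: A Wizard of Earthsea
Atwood: Oryx and Crake       
Orwell: Homage to Catalonia  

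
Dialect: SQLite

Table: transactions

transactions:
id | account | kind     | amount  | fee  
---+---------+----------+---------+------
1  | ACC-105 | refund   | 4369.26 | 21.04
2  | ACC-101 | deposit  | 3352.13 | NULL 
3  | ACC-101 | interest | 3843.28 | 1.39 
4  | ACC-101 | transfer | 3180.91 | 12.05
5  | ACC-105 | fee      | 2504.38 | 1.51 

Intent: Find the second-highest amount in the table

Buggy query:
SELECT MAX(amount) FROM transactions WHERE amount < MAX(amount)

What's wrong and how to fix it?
Bug: The inner MAX is an aggregate inside WHERE, which is not allowed

Fix: Put the inner MAX in a scalar subquery

Corrected query:
SELECT MAX(amount) FROM transactions WHERE amount < (SELECT MAX(amount) FROM transactions)

Result:
MAX(amount)
-----------
3843.28    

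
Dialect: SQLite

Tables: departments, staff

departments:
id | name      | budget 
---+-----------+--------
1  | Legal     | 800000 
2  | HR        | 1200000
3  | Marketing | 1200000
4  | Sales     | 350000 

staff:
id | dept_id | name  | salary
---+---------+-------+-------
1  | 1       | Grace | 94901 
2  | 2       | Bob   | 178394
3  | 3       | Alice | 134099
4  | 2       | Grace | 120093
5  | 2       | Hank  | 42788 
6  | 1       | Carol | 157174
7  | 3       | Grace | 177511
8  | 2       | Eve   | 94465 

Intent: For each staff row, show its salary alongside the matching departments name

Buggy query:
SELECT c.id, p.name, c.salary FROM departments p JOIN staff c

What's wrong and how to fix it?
Bug: JOIN with no ON clause produces a cartesian product; every staff row pairs with every departments row

Fix: Add ON c.dept_id = p.id to the JOIN

Corrected query:
SELECT c.id, p.name, c.salary FROM departments p JOIN staff c ON c.dept_id = p.id

Result:
id | name      | salary
---+-----------+-------
1  | Legal     | 94901 
2  | HR        | 178394
3  | Marketing | 134099
4  | HR        | 120093
5  | HR        | 42788 
6  | Legal     | 157174
7  | Marketing | 177511
8  | HR        | 94465 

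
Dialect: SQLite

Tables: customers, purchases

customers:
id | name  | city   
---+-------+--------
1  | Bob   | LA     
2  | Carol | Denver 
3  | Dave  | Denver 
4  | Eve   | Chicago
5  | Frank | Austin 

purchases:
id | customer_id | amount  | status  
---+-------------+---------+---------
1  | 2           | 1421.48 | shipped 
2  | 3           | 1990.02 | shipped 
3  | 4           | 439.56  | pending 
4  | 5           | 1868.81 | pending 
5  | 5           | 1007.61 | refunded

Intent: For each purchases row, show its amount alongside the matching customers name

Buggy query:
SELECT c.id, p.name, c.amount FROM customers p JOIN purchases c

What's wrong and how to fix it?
Bug: JOIN with no ON clause produces a cartesian product; every purchases row pairs with every customers row

Fix: Add ON c.customer_id = p.id to the JOIN

Corrected query:
SELECT c.id, p.name, c.amount FROM customers p JOIN purchases c ON c.customer_id = p.id

Result:
id | name  | amount 
---+-------+--------
1  | Carol | 1421.48
2  | Dave  | 1990.02
3  | Eve   | 439.56 
4  | Frank | 1868.81
5  | Frank | 1007.61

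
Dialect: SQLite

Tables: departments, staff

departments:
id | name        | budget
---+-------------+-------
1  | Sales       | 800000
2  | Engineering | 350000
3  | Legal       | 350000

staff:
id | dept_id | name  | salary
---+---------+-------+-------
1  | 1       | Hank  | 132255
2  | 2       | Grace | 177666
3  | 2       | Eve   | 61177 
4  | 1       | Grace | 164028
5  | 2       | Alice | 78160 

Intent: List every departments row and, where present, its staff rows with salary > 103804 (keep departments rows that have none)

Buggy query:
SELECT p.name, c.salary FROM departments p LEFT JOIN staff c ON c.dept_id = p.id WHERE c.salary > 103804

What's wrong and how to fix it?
Bug: A WHERE condition on the right-hand table after LEFT JOIN drops unmatched parents

Fix: Move the right-table condition into the ON clause so unmatched parents are kept

Corrected query:
SELECT p.name, c.salary FROM departments p LEFT JOIN staff c ON c.dept_id = p.id AND c.salary > 103804

Result:
name        | salary
------------+-------
Sales       | 132255
Sales       | 164028
Engineering | 177666
Legal       | NULL  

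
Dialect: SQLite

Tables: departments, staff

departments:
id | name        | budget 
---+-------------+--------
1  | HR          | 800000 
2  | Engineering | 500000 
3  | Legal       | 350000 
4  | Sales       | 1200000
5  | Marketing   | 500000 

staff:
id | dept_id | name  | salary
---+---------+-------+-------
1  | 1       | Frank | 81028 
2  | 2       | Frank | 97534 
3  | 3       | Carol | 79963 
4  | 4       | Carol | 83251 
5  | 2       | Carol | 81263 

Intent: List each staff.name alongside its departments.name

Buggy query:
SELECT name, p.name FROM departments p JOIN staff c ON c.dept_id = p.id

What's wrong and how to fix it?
Bug: Both tables have a 'name' column; the unqualified reference is ambiguous

Fix: Prefix ambiguous columns with the table alias

Corrected query:
SELECT c.name, p.name FROM departments p JOIN staff c ON c.dept_id = p.id

Result:
name  | name       
------+------------
Frank | HR         
Frank | Engineering
Carol | Legal      
Carol | Sales      
Carol | Engineering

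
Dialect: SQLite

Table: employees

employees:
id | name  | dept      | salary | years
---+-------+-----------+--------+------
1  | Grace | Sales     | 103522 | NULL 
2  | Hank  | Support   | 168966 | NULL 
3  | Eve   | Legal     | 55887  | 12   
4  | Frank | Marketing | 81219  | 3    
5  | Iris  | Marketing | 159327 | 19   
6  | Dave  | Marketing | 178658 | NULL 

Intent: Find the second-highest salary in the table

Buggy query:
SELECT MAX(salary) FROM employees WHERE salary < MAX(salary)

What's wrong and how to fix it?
Bug: The inner MAX is an aggregate inside WHERE, which is not allowed

Fix: Put the inner MAX in a scalar subquery

Corrected query:
SELECT MAX(salary) FROM employees WHERE salary < (SELECT MAX(salary) FROM employees)

Result:
MAX(salary)
-----------
168966     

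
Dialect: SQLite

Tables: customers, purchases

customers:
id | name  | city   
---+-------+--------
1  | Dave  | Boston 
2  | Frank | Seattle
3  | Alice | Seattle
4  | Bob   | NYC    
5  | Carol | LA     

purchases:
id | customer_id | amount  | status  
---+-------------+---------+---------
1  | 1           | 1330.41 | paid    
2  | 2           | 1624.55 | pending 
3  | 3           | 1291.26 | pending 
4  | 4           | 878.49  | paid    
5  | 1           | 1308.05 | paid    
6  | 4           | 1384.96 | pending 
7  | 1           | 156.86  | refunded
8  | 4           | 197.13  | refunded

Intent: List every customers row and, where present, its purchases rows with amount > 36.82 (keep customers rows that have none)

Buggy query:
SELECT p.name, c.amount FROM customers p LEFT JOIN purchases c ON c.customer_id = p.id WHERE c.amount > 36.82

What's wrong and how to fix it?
Bug: Filtering c.amount in WHERE discards the NULL rows produced by LEFT JOIN, turning it into an inner join

Fix: Put 'c.amount > 36.82' in the JOIN's ON clause instead of WHERE

Corrected query:
SELECT p.name, c.amount FROM customers p LEFT JOIN purchases c ON c.customer_id = p.id AND c.amount > 36.82

Result:
name  | amount 
------+--------
Dave  | 156.86 
Dave  | 1308.05
Dave  | 1330.41
Frank | 1624.55
Alice | 1291.26
Bob   | 197.13 
Bob   | 878.49 
Bob   | 1384.96
Carol | NULL   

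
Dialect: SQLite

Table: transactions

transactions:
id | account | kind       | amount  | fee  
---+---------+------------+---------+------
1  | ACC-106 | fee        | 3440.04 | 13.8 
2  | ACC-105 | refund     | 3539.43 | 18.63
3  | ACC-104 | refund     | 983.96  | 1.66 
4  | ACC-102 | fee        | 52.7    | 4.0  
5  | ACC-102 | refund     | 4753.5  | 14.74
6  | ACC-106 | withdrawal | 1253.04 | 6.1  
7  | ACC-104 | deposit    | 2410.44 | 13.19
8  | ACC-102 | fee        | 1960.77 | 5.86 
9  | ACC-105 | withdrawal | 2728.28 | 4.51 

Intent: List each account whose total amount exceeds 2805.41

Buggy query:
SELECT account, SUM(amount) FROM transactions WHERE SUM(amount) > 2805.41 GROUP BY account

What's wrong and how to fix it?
Bug: WHERE runs before GROUP BY, so aggregates aren't available there

Fix: Use HAVING (which filters groups after aggregation) instead of WHERE

Corrected query:
SELECT account, SUM(amount) FROM transactions GROUP BY account HAVING SUM(amount) > 2805.41

Result:
account | SUM(amount)
--------+------------
ACC-102 | 6766.97    
ACC-104 | 3394.4     
ACC-105 | 6267.71    
ACC-106 | 4693.08    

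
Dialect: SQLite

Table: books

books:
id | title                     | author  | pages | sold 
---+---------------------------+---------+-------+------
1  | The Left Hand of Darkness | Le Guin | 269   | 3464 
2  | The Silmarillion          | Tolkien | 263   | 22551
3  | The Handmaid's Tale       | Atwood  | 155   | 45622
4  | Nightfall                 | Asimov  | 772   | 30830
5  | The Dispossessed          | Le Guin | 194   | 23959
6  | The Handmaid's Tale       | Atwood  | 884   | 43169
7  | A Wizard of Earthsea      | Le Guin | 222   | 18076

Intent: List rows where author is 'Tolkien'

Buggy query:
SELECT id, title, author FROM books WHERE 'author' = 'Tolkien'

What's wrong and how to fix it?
Bug: 'author' in single quotes is a string literal, not the column; the comparison is literal-vs-literal and never true

Fix: Remove the quotes around the column name (or use double quotes for an identifier)

Corrected query:
SELECT id, title, author FROM books WHERE author = 'Tolkien'

Result:
id | title            | author 
---+------------------+--------
2  | The Silmarillion | Tolkien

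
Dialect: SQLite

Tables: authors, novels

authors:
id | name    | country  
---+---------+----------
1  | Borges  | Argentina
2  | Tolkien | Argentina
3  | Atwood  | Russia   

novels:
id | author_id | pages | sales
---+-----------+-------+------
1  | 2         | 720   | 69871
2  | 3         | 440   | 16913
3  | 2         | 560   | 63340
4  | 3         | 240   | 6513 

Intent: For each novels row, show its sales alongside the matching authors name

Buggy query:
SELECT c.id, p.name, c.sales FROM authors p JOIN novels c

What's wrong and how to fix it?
Bug: JOIN with no ON clause produces a cartesian product; every novels row pairs with every authors row

Fix: Specify the join condition linking the foreign key to the parent id

Corrected query:
SELECT c.id, p.name, c.sales FROM authors p JOIN novels c ON c.author_id = p.id

Result:
id | name    | sales
---+---------+------
1  | Tolkien | 69871
2  | Atwood  | 16913
3  | Tolkien | 63340
4  | Atwood  | 6513 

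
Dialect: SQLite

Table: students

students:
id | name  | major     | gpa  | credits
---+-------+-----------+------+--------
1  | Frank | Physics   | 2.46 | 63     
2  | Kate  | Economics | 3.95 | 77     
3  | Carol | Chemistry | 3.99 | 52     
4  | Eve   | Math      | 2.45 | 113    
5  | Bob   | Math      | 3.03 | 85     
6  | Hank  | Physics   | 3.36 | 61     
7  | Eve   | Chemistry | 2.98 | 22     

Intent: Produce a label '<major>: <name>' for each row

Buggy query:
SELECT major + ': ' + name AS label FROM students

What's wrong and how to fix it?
Bug: '+' is numeric addition; on text columns SQLite converts them to 0 instead of concatenating

Fix: Use the || operator for string concatenation

Corrected query:
SELECT major || ': ' || name AS label FROM students

Result:
label           
----------------
Physics: Frank  
Economics: Kate 
Chemistry: Carol
Math: Eve       
Math: Bob       
Physics: Hank   
Chemistry: Eve  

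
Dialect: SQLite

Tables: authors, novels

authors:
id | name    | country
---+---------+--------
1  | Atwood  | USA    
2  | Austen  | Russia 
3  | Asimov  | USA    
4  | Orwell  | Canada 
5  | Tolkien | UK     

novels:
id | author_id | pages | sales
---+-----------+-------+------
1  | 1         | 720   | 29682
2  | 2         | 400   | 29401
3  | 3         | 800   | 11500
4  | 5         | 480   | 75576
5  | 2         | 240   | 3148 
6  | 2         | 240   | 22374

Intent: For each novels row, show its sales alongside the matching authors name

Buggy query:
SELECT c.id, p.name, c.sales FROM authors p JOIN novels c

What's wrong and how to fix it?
Bug: JOIN with no ON clause produces a cartesian product; every novels row pairs with every authors row

Fix: Specify the join condition linking the foreign key to the parent id

Corrected query:
SELECT c.id, p.name, c.sales FROM authors p JOIN novels c ON c.author_id = p.id

Result:
id | name    | sales
---+---------+------
1  | Atwood  | 29682
2  | Austen  | 29401
3  | Asimov  | 11500
4  | Tolkien | 75576
5  | Austen  | 3148 
6  | Austen  | 22374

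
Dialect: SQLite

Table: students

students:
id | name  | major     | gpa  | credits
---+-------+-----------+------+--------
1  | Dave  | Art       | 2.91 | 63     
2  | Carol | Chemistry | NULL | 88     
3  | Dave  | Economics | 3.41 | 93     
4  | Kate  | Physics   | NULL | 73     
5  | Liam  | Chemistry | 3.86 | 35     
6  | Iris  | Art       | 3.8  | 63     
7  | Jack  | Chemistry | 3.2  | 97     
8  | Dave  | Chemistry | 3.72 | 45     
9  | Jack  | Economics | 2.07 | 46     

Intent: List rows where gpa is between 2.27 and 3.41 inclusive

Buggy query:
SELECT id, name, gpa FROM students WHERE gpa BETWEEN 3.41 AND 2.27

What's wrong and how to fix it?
Bug: BETWEEN expects the lower bound first; with 3.41 AND 2.27 the range is empty

Fix: Write BETWEEN 2.27 AND 3.41

Corrected query:
SELECT id, name, gpa FROM students WHERE gpa BETWEEN 2.27 AND 3.41

Result:
id | name | gpa 
---+------+-----
1  | Dave | 2.91
3  | Dave | 3.41
7  | Jack | 3.2 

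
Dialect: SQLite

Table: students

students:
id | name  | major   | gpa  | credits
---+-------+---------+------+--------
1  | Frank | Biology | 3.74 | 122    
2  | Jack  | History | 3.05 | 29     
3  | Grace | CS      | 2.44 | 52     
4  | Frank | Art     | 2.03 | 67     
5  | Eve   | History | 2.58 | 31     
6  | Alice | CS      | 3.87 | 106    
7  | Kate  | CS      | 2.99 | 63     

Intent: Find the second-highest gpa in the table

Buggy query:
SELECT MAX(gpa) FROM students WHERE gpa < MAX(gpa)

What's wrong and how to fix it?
Bug: MAX(gpa) on the right of the comparison is an aggregate-in-WHERE error

Fix: Compute the overall MAX in a subquery, then take MAX of rows below it

Corrected query:
SELECT MAX(gpa) FROM students WHERE gpa < (SELECT MAX(gpa) FROM students)

Result:
MAX(gpa)
--------
3.74    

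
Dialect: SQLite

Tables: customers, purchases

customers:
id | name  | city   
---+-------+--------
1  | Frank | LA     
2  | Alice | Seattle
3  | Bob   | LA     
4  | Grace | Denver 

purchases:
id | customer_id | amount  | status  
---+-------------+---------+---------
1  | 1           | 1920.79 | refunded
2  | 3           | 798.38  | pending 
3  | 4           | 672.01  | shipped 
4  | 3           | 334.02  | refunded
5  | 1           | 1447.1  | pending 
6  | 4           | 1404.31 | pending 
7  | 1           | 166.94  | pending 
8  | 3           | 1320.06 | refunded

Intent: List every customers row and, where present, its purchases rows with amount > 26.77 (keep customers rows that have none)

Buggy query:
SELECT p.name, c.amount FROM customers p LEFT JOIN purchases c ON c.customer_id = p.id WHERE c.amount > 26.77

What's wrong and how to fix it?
Bug: A WHERE condition on the right-hand table after LEFT JOIN drops unmatched parents

Fix: Move the right-table condition into the ON clause so unmatched parents are kept

Corrected query:
SELECT p.name, c.amount FROM customers p LEFT JOIN purchases c ON c.customer_id = p.id AND c.amount > 26.77

Result:
name  | amount 
------+--------
Frank | 166.94 
Frank | 1447.1 
Frank | 1920.79
Alice | NULL   
Bob   | 334.02 
Bob   | 798.38 
Bob   | 1320.06
Grace | 672.01 
Grace | 1404.31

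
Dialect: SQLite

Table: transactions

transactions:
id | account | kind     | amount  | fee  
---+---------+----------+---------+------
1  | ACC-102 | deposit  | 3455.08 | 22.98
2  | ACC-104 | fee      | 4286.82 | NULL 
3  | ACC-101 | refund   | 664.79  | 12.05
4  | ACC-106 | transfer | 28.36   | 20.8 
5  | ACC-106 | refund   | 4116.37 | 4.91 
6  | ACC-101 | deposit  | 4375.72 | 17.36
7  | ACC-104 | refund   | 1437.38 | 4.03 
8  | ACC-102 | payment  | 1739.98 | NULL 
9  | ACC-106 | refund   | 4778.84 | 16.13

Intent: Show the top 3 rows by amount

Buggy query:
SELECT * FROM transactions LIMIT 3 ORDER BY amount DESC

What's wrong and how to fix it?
Bug: ORDER BY cannot follow LIMIT; LIMIT is the final clause

Fix: Sort with ORDER BY, then apply LIMIT

Corrected query:
SELECT * FROM transactions ORDER BY amount DESC LIMIT 3

Result:
id | account | kind    | amount  | fee  
---+---------+---------+---------+------
9  | ACC-106 | refund  | 4778.84 | 16.13
6  | ACC-101 | deposit | 4375.72 | 17.36
2  | ACC-104 | fee     | 4286.82 | NULL 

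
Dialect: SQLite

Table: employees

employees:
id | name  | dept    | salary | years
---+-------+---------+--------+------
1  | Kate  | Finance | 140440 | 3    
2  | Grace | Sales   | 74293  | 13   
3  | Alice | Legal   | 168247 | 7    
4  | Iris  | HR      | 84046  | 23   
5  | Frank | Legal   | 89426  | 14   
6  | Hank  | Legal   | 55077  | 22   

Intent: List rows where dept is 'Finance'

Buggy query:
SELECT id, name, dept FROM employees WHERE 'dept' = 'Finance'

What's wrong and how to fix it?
Bug: Single quotes denote string literals in SQL; the column name is being compared as a constant string

Fix: Remove the quotes around the column name (or use double quotes for an identifier)

Corrected query:
SELECT id, name, dept FROM employees WHERE dept = 'Finance'

Result:
id | name | dept   
---+------+--------
1  | Kate | Finance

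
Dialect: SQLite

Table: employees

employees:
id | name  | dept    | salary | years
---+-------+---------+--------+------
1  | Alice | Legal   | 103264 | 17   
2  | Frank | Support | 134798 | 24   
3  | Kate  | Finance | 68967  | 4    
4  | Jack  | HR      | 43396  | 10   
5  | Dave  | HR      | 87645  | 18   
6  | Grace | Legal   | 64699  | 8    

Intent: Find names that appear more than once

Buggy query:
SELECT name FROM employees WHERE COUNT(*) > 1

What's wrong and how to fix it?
Bug: WHERE can't reference COUNT(*); aggregates are computed after WHERE

Fix: Group first, then use HAVING for the count condition

Corrected query:
SELECT name FROM employees GROUP BY name HAVING COUNT(*) > 1

Result:
(no rows)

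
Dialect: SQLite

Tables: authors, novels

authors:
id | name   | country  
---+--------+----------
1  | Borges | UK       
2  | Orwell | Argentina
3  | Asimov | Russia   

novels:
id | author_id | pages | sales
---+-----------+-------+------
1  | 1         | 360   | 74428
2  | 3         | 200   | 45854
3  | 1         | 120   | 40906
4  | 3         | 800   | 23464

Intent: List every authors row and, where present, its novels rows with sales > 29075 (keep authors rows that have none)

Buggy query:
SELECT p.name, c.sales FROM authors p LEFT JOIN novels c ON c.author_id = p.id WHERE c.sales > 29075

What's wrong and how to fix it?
Bug: A WHERE condition on the right-hand table after LEFT JOIN drops unmatched parents

Fix: Move the right-table condition into the ON clause so unmatched parents are kept

Corrected query:
SELECT p.name, c.sales FROM authors p LEFT JOIN novels c ON c.author_id = p.id AND c.sales > 29075

Result:
name   | sales
-------+------
Borges | 40906
Borges | 74428
Orwell | NULL 
Asimov | 45854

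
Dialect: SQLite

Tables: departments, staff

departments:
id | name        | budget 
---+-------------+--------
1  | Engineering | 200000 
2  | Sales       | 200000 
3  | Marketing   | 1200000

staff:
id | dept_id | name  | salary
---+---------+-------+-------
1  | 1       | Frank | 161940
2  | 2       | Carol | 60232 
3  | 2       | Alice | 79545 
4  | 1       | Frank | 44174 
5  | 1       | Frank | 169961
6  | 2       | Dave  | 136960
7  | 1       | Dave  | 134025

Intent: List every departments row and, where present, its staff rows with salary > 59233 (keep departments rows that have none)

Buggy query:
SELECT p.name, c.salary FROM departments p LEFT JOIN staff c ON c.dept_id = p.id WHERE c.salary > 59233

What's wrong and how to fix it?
Bug: A WHERE condition on the right-hand table after LEFT JOIN drops unmatched parents

Fix: Put 'c.salary > 59233' in the JOIN's ON clause instead of WHERE

Corrected query:
SELECT p.name, c.salary FROM departments p LEFT JOIN staff c ON c.dept_id = p.id AND c.salary > 59233

Result:
name        | salary
------------+-------
Engineering | 134025
Engineering | 161940
Engineering | 169961
Sales       | 60232 
Sales       | 79545 
Sales       | 136960
Marketing   | NULL  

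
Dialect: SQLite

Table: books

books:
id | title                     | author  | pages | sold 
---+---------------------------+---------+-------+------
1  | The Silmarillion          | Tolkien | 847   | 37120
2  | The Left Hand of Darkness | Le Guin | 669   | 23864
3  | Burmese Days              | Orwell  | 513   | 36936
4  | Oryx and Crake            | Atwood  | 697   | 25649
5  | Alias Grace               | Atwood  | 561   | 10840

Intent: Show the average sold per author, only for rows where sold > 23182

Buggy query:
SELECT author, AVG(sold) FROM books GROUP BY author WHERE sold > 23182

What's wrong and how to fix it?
Bug: WHERE cannot follow GROUP BY

Fix: Move the WHERE clause before GROUP BY

Corrected query:
SELECT author, AVG(sold) FROM books WHERE sold > 23182 GROUP BY author

Result:
author  | AVG(sold)
--------+----------
Atwood  | 25649    
Le Guin | 23864    
Orwell  | 36936    
Tolkien | 37120    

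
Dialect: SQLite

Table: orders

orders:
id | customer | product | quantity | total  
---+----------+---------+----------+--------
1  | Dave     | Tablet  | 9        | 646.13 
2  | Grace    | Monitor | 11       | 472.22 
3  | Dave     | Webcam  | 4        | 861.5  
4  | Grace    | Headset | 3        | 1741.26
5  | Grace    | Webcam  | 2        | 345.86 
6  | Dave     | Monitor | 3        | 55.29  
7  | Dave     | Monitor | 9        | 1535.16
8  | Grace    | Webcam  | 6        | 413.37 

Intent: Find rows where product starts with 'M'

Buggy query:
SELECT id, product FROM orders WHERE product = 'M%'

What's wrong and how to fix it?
Bug: '=' compares the literal string including the % character; pattern matching needs LIKE

Fix: Use LIKE for wildcard pattern matching

Corrected query:
SELECT id, product FROM orders WHERE product LIKE 'M%'

Result:
id | product
---+--------
2  | Monitor
6  | Monitor
7  | Monitor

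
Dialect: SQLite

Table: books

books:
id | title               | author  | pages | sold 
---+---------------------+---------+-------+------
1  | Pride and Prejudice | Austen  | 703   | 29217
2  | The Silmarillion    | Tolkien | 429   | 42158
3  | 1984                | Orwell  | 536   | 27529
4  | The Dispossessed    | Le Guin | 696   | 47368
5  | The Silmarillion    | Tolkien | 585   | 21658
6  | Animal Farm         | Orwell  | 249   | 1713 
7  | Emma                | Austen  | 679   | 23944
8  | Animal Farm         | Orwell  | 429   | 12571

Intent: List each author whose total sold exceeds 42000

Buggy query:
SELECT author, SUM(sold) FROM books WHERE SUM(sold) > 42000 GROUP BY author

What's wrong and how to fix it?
Bug: SUM(sold) is an aggregate, but WHERE filters rows before aggregation

Fix: Move the aggregate condition to a HAVING clause

Corrected query:
SELECT author, SUM(sold) FROM books GROUP BY author HAVING SUM(sold) > 42000

Result:
author  | SUM(sold)
--------+----------
Austen  | 53161    
Le Guin | 47368    
Tolkien | 63816    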